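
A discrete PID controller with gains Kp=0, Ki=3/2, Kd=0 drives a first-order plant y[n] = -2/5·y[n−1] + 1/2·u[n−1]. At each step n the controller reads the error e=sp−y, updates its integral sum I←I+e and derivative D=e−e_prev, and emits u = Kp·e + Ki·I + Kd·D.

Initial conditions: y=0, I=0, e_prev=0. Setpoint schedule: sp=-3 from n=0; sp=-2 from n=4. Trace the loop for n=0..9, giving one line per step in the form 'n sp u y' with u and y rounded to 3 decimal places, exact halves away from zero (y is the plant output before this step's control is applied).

0 -3 -4.500 0.000
1 -3 -5.625 -2.250
2 -3 -7.256 -1.913
3 -3 -7.462 -2.863
4 -2 -6.583 -2.586
5 -2 -6.197 -2.257
6 -2 -5.904 -2.196
7 -2 -5.793 -2.074
8 -2 -5.693 -2.067
9 -2 -5.663 -2.019

(exact arithmetic carried between steps; '≈' marks a value shown rounded to 6 d.p. or computed from one; I and e_prev carry over from the previous line; the table rounds u and y to 3 d.p., halves away from zero)
n=0: y=0, sp=-3, e=sp−y=-3; I=-3, D=e−e_prev=-3; u=0·(-3)+3/2·(-3)+0·(-3)=-4.5; next y=-2/5·0+1/2·(-4.5)=-2.25
n=1: y=-2.25, sp=-3, e=sp−y=-0.75; I=-3.75, D=e−e_prev=2.25; u=0·(-0.75)+3/2·(-3.75)+0·2.25=-5.625; next y=-2/5·(-2.25)+1/2·(-5.625)=-1.9125
n=2: y=-1.9125, sp=-3, e=sp−y=-1.0875; I=-4.8375, D=e−e_prev=-0.3375; u=0·(-1.0875)+3/2·(-4.8375)+0·(-0.3375)=-7.25625; next y=-2/5·(-1.9125)+1/2·(-7.25625)=-2.863125
n=3: y=-2.863125, sp=-3, e=sp−y=-0.136875; I=-4.974375, D=e−e_prev=0.950625; u=0·(-0.136875)+3/2·(-4.974375)+0·0.950625≈-7.461563; next y=-2/5·(-2.863125)+1/2·(-7.461563)≈-2.585531
n=4: y≈-2.585531, sp=-2, e=sp−y≈0.585531; I≈-4.388844, D=e−e_prev≈0.722406; u=0·0.585531+3/2·(-4.388844)+0·0.722406≈-6.583266; next y=-2/5·(-2.585531)+1/2·(-6.583266)≈-2.257420
n=5: y≈-2.257420, sp=-2, e=sp−y≈0.257420; I≈-4.131423, D=e−e_prev≈-0.328111; u=0·0.257420+3/2·(-4.131423)+0·(-0.328111)≈-6.197135; next y=-2/5·(-2.257420)+1/2·(-6.197135)≈-2.195599
n=6: y≈-2.195599, sp=-2, e=sp−y≈0.195599; I≈-3.935824, D=e−e_prev≈-0.061821; u=0·0.195599+3/2·(-3.935824)+0·(-0.061821)≈-5.903736; next y=-2/5·(-2.195599)+1/2·(-5.903736)≈-2.073628
n=7: y≈-2.073628, sp=-2, e=sp−y≈0.073628; I≈-3.862196, D=e−e_prev≈-0.121971; u=0·0.073628+3/2·(-3.862196)+0·(-0.121971)≈-5.793294; next y=-2/5·(-2.073628)+1/2·(-5.793294)≈-2.067196
n=8: y≈-2.067196, sp=-2, e=sp−y≈0.067196; I≈-3.795000, D=e−e_prev≈-0.006433; u=0·0.067196+3/2·(-3.795000)+0·(-0.006433)≈-5.692500; next y=-2/5·(-2.067196)+1/2·(-5.692500)≈-2.019372
n=9: y≈-2.019372, sp=-2, e=sp−y≈0.019372; I≈-3.775628, D=e−e_prev≈-0.047824; u=0·0.019372+3/2·(-3.775628)+0·(-0.047824)≈-5.663442; next y=-2/5·(-2.019372)+1/2·(-5.663442)≈-2.023972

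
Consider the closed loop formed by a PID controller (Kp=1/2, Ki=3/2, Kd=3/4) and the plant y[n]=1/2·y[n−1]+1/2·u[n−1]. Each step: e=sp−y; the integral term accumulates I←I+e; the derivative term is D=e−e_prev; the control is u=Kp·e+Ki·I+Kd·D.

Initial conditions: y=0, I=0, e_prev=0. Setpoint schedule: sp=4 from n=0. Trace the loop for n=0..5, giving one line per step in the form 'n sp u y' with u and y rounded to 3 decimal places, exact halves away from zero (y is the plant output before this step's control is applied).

(exact arithmetic carried between steps; '≈' marks a value shown rounded to 6 d.p. or computed from one; I and e_prev carry over from the previous line; the table rounds u and y to 3 d.p., halves away from zero)
n=0: y=0, sp=4, e=sp−y=4; I=4, D=e−e_prev=4; u=1/2·4+3/2·4+3/4·4=11; next y=1/2·0+1/2·11=5.5
n=1: y=5.5, sp=4, e=sp−y=-1.5; I=2.5, D=e−e_prev=-5.5; u=1/2·(-1.5)+3/2·2.5+3/4·(-5.5)=-1.125; next y=1/2·5.5+1/2·(-1.125)=2.1875
n=2: y=2.1875, sp=4, e=sp−y=1.8125; I=4.3125, D=e−e_prev=3.3125; u=1/2·1.8125+3/2·4.3125+3/4·3.3125=9.859375; next y=1/2·2.1875+1/2·9.859375≈6.023438
n=3: y≈6.023438, sp=4, e=sp−y≈-2.023438; I≈2.289063, D=e−e_prev≈-3.835938; u=1/2·(-2.023438)+3/2·2.289063+3/4·(-3.835938)≈-0.455078; next y=1/2·6.023438+1/2·(-0.455078)≈2.784180
n=4: y≈2.784180, sp=4, e=sp−y≈1.215820; I≈3.504883, D=e−e_prev≈3.239258; u=1/2·1.215820+3/2·3.504883+3/4·3.239258≈8.294678; next y=1/2·2.784180+1/2·8.294678≈5.539429
n=5: y≈5.539429, sp=4, e=sp−y≈-1.539429; I≈1.965454, D=e−e_prev≈-2.755249; u=1/2·(-1.539429)+3/2·1.965454+3/4·(-2.755249)≈0.112030; next y=1/2·5.539429+1/2·0.112030≈2.825729

0 4 11.000 0.000
1 4 -1.125 5.500
2 4 9.859 2.188
3 4 -0.455 6.023
4 4 8.295 2.784
5 4 0.112 5.539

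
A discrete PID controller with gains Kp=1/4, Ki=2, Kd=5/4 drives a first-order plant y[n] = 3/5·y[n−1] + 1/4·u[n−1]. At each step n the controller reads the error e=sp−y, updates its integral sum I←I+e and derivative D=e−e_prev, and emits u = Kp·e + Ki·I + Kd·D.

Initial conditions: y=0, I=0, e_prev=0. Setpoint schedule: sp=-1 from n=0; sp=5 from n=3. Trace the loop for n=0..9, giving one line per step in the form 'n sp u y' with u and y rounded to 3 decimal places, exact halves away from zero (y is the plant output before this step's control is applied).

0 -1 -3.500 0.000
1 -1 -1.188 -0.875
2 -1 -2.717 -0.822
3 5 19.220 -1.172
4 5 5.168 4.102
5 5 14.777 3.753
6 5 9.160 5.946
7 5 10.319 5.858
8 5 7.665 6.094
9 5 7.597 5.573

(exact arithmetic carried between steps; '≈' marks a value shown rounded to 6 d.p. or computed from one; I and e_prev carry over from the previous line; the table rounds u and y to 3 d.p., halves away from zero)
n=0: y=0, sp=-1, e=sp−y=-1; I=-1, D=e−e_prev=-1; u=1/4·(-1)+2·(-1)+5/4·(-1)=-3.5; next y=3/5·0+1/4·(-3.5)=-0.875
n=1: y=-0.875, sp=-1, e=sp−y=-0.125; I=-1.125, D=e−e_prev=0.875; u=1/4·(-0.125)+2·(-1.125)+5/4·0.875=-1.1875; next y=3/5·(-0.875)+1/4·(-1.1875)=-0.821875
n=2: y=-0.821875, sp=-1, e=sp−y=-0.178125; I=-1.303125, D=e−e_prev=-0.053125; u=1/4·(-0.178125)+2·(-1.303125)+5/4·(-0.053125)≈-2.717188; next y=3/5·(-0.821875)+1/4·(-2.717188)≈-1.172422
n=3: y≈-1.172422, sp=5, e=sp−y≈6.172422; I≈4.869297, D=e−e_prev≈6.350547; u=1/4·6.172422+2·4.869297+5/4·6.350547≈19.219883; next y=3/5·(-1.172422)+1/4·19.219883≈4.101518
n=4: y≈4.101518, sp=5, e=sp−y≈0.898482; I≈5.767779, D=e−e_prev≈-5.273939; u=1/4·0.898482+2·5.767779+5/4·(-5.273939)≈5.167755; next y=3/5·4.101518+1/4·5.167755≈3.752849
n=5: y≈3.752849, sp=5, e=sp−y≈1.247151; I≈7.014930, D=e−e_prev≈0.348668; u=1/4·1.247151+2·7.014930+5/4·0.348668≈14.777483; next y=3/5·3.752849+1/4·14.777483≈5.946080
n=6: y≈5.946080, sp=5, e=sp−y≈-0.946080; I≈6.068850, D=e−e_prev≈-2.193231; u=1/4·(-0.946080)+2·6.068850+5/4·(-2.193231)≈9.159640; next y=3/5·5.946080+1/4·9.159640≈5.857558
n=7: y≈5.857558, sp=5, e=sp−y≈-0.857558; I≈5.211291, D=e−e_prev≈0.088522; u=1/4·(-0.857558)+2·5.211291+5/4·0.088522≈10.318846; next y=3/5·5.857558+1/4·10.318846≈6.094246
n=8: y≈6.094246, sp=5, e=sp−y≈-1.094246; I≈4.117045, D=e−e_prev≈-0.236688; u=1/4·(-1.094246)+2·4.117045+5/4·(-0.236688)≈7.664668; next y=3/5·6.094246+1/4·7.664668≈5.572715
n=9: y≈5.572715, sp=5, e=sp−y≈-0.572715; I≈3.544330, D=e−e_prev≈0.521532; u=1/4·(-0.572715)+2·3.544330+5/4·0.521532≈7.597396; next y=3/5·5.572715+1/4·7.597396≈5.242978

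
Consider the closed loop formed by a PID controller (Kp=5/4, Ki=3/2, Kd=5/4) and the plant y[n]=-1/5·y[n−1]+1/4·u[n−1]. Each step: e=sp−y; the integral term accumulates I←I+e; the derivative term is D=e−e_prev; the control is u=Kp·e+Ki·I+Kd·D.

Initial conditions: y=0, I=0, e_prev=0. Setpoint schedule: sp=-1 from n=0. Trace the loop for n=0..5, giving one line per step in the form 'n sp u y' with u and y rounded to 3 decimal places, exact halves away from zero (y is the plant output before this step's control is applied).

0 -1 -4.000 0.000
1 -1 -0.250 -1.000
2 -1 -6.050 0.138
3 -1 0.376 -1.540
4 -1 -8.679 0.402
5 -1 2.254 -2.250

(exact arithmetic carried between steps; '≈' marks a value shown rounded to 6 d.p. or computed from one; I and e_prev carry over from the previous line; the table rounds u and y to 3 d.p., halves away from zero)
n=0: y=0, sp=-1, e=sp−y=-1; I=-1, D=e−e_prev=-1; u=5/4·(-1)+3/2·(-1)+5/4·(-1)=-4; next y=-1/5·0+1/4·(-4)=-1
n=1: y=-1, sp=-1, e=sp−y=0; I=-1, D=e−e_prev=1; u=5/4·0+3/2·(-1)+5/4·1=-0.25; next y=-1/5·(-1)+1/4·(-0.25)=0.1375
n=2: y=0.1375, sp=-1, e=sp−y=-1.1375; I=-2.1375, D=e−e_prev=-1.1375; u=5/4·(-1.1375)+3/2·(-2.1375)+5/4·(-1.1375)=-6.05; next y=-1/5·0.1375+1/4·(-6.05)=-1.54
n=3: y=-1.54, sp=-1, e=sp−y=0.54; I=-1.5975, D=e−e_prev=1.6775; u=5/4·0.54+3/2·(-1.5975)+5/4·1.6775=0.375625; next y=-1/5·(-1.54)+1/4·0.375625≈0.401906
n=4: y≈0.401906, sp=-1, e=sp−y≈-1.401906; I≈-2.999406, D=e−e_prev≈-1.941906; u=5/4·(-1.401906)+3/2·(-2.999406)+5/4·(-1.941906)≈-8.678875; next y=-1/5·0.401906+1/4·(-8.678875)≈-2.2501
n=5: y=-2.2501, sp=-1, e=sp−y=1.2501; I≈-1.749306, D=e−e_prev≈2.652006; u=5/4·1.2501+3/2·(-1.749306)+5/4·2.652006≈2.253673; next y=-1/5·(-2.2501)+1/4·2.253673≈1.013438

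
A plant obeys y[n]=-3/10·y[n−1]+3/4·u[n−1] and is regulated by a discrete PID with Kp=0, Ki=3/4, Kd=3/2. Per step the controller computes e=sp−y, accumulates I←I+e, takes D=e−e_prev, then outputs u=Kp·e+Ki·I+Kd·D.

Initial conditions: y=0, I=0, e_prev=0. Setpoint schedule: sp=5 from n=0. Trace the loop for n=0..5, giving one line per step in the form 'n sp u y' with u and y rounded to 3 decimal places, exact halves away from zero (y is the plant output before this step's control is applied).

(exact arithmetic carried between steps; '≈' marks a value shown rounded to 6 d.p. or computed from one; I and e_prev carry over from the previous line; the table rounds u and y to 3 d.p., halves away from zero)
n=0: y=0, sp=5, e=sp−y=5; I=5, D=e−e_prev=5; u=0·5+3/4·5+3/2·5=11.25; next y=-3/10·0+3/4·11.25=8.4375
n=1: y=8.4375, sp=5, e=sp−y=-3.4375; I=1.5625, D=e−e_prev=-8.4375; u=0·(-3.4375)+3/4·1.5625+3/2·(-8.4375)=-11.484375; next y=-3/10·8.4375+3/4·(-11.484375)≈-11.144531
n=2: y≈-11.144531, sp=5, e=sp−y≈16.144531; I≈17.707031, D=e−e_prev≈19.582031; u=0·16.144531+3/4·17.707031+3/2·19.582031≈42.653320; next y=-3/10·(-11.144531)+3/4·42.653320≈35.333350
n=3: y≈35.333350, sp=5, e=sp−y≈-30.333350; I≈-12.626318, D=e−e_prev≈-46.477881; u=0·(-30.333350)+3/4·(-12.626318)+3/2·(-46.477881)≈-79.186560; next y=-3/10·35.333350+3/4·(-79.186560)≈-69.989925
n=4: y≈-69.989925, sp=5, e=sp−y≈74.989925; I≈62.363607, D=e−e_prev≈105.323275; u=0·74.989925+3/4·62.363607+3/2·105.323275≈204.757617; next y=-3/10·(-69.989925)+3/4·204.757617≈174.565190
n=5: y≈174.565190, sp=5, e=sp−y≈-169.565190; I≈-107.201583, D=e−e_prev≈-244.555115; u=0·(-169.565190)+3/4·(-107.201583)+3/2·(-244.555115)≈-447.233860; next y=-3/10·174.565190+3/4·(-447.233860)≈-387.794952

0 5 11.250 0.000
1 5 -11.484 8.438
2 5 42.653 -11.145
3 5 -79.187 35.333
4 5 204.758 -69.990
5 5 -447.234 174.565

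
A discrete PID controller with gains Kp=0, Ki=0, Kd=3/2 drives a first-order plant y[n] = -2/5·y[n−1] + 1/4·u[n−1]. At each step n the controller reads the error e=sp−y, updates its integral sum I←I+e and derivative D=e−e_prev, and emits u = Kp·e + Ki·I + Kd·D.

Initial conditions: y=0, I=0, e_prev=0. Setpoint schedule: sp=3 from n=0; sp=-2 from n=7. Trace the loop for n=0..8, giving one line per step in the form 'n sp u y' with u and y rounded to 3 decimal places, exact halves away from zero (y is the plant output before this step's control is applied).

0 3 4.500 0.000
1 3 -1.688 1.125
2 3 2.995 -0.872
3 3 -2.954 1.098
4 3 3.413 -1.178
5 3 -3.753 1.324
6 3 4.188 -1.468
7 -2 -12.153 1.634
8 -2 7.989 -3.692

(exact arithmetic carried between steps; '≈' marks a value shown rounded to 6 d.p. or computed from one; I and e_prev carry over from the previous line; the table rounds u and y to 3 d.p., halves away from zero)
n=0: y=0, sp=3, e=sp−y=3; I=3, D=e−e_prev=3; u=0·3+0·3+3/2·3=4.5; next y=-2/5·0+1/4·4.5=1.125
n=1: y=1.125, sp=3, e=sp−y=1.875; I=4.875, D=e−e_prev=-1.125; u=0·1.875+0·4.875+3/2·(-1.125)=-1.6875; next y=-2/5·1.125+1/4·(-1.6875)=-0.871875
n=2: y=-0.871875, sp=3, e=sp−y=3.871875; I=8.746875, D=e−e_prev=1.996875; u=0·3.871875+0·8.746875+3/2·1.996875≈2.995313; next y=-2/5·(-0.871875)+1/4·2.995313≈1.097578
n=3: y≈1.097578, sp=3, e=sp−y≈1.902422; I≈10.649297, D=e−e_prev≈-1.969453; u=0·1.902422+0·10.649297+3/2·(-1.969453)≈-2.954180; next y=-2/5·1.097578+1/4·(-2.954180)≈-1.177576
n=4: y≈-1.177576, sp=3, e=sp−y≈4.177576; I≈14.826873, D=e−e_prev≈2.275154; u=0·4.177576+0·14.826873+3/2·2.275154≈3.412731; next y=-2/5·(-1.177576)+1/4·3.412731≈1.324213
n=5: y≈1.324213, sp=3, e=sp−y≈1.675787; I≈16.502660, D=e−e_prev≈-2.501790; u=0·1.675787+0·16.502660+3/2·(-2.501790)≈-3.752684; next y=-2/5·1.324213+1/4·(-3.752684)≈-1.467856
n=6: y≈-1.467856, sp=3, e=sp−y≈4.467856; I≈20.970516, D=e−e_prev≈2.792070; u=0·4.467856+0·20.970516+3/2·2.792070≈4.188105; next y=-2/5·(-1.467856)+1/4·4.188105≈1.634169
n=7: y≈1.634169, sp=-2, e=sp−y≈-3.634169; I≈17.336347, D=e−e_prev≈-8.102025; u=0·(-3.634169)+0·17.336347+3/2·(-8.102025)≈-12.153038; next y=-2/5·1.634169+1/4·(-12.153038)≈-3.691927
n=8: y≈-3.691927, sp=-2, e=sp−y≈1.691927; I≈19.028274, D=e−e_prev≈5.326096; u=0·1.691927+0·19.028274+3/2·5.326096≈7.989143; next y=-2/5·(-3.691927)+1/4·7.989143≈3.474057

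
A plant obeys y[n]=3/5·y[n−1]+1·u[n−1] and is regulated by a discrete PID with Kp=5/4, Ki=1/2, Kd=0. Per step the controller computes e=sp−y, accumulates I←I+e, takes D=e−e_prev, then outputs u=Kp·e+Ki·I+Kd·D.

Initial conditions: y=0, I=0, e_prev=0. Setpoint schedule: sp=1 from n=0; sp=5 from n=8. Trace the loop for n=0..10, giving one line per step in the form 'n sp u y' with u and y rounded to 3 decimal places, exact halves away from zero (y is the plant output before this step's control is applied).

(exact arithmetic carried between steps; '≈' marks a value shown rounded to 6 d.p. or computed from one; I and e_prev carry over from the previous line; the table rounds u and y to 3 d.p., halves away from zero)
n=0: y=0, sp=1, e=sp−y=1; I=1, D=e−e_prev=1; u=5/4·1+1/2·1+0·1=1.75; next y=3/5·0+1·1.75=1.75
n=1: y=1.75, sp=1, e=sp−y=-0.75; I=0.25, D=e−e_prev=-1.75; u=5/4·(-0.75)+1/2·0.25+0·(-1.75)=-0.8125; next y=3/5·1.75+1·(-0.8125)=0.2375
n=2: y=0.2375, sp=1, e=sp−y=0.7625; I=1.0125, D=e−e_prev=1.5125; u=5/4·0.7625+1/2·1.0125+0·1.5125=1.459375; next y=3/5·0.2375+1·1.459375=1.601875
n=3: y=1.601875, sp=1, e=sp−y=-0.601875; I=0.410625, D=e−e_prev=-1.364375; u=5/4·(-0.601875)+1/2·0.410625+0·(-1.364375)≈-0.547031; next y=3/5·1.601875+1·(-0.547031)≈0.414094
n=4: y≈0.414094, sp=1, e=sp−y≈0.585906; I≈0.996531, D=e−e_prev≈1.187781; u=5/4·0.585906+1/2·0.996531+0·1.187781≈1.230648; next y=3/5·0.414094+1·1.230648≈1.479105
n=5: y≈1.479105, sp=1, e=sp−y≈-0.479105; I≈0.517427, D=e−e_prev≈-1.065011; u=5/4·(-0.479105)+1/2·0.517427+0·(-1.065011)≈-0.340168; next y=3/5·1.479105+1·(-0.340168)≈0.547295
n=6: y≈0.547295, sp=1, e=sp−y≈0.452705; I≈0.970131, D=e−e_prev≈0.931809; u=5/4·0.452705+1/2·0.970131+0·0.931809≈1.050947; next y=3/5·0.547295+1·1.050947≈1.379324
n=7: y≈1.379324, sp=1, e=sp−y≈-0.379324; I≈0.590808, D=e−e_prev≈-0.832029; u=5/4·(-0.379324)+1/2·0.590808+0·(-0.832029)≈-0.178751; next y=3/5·1.379324+1·(-0.178751)≈0.648843
n=8: y≈0.648843, sp=5, e=sp−y≈4.351157; I≈4.941964, D=e−e_prev≈4.730480; u=5/4·4.351157+1/2·4.941964+0·4.730480≈7.909928; next y=3/5·0.648843+1·7.909928≈8.299234
n=9: y≈8.299234, sp=5, e=sp−y≈-3.299234; I≈1.642730, D=e−e_prev≈-7.650391; u=5/4·(-3.299234)+1/2·1.642730+0·(-7.650391)≈-3.302677; next y=3/5·8.299234+1·(-3.302677)≈1.676863
n=10: y≈1.676863, sp=5, e=sp−y≈3.323137; I≈4.965867, D=e−e_prev≈6.622371; u=5/4·3.323137+1/2·4.965867+0·6.622371≈6.636855; next y=3/5·1.676863+1·6.636855≈7.642973

0 1 1.750 0.000
1 1 -0.813 1.750
2 1 1.459 0.238
3 1 -0.547 1.602
4 1 1.231 0.414
5 1 -0.340 1.479
6 1 1.051 0.547
7 1 -0.179 1.379
8 5 7.910 0.649
9 5 -3.303 8.299
10 5 6.637 1.677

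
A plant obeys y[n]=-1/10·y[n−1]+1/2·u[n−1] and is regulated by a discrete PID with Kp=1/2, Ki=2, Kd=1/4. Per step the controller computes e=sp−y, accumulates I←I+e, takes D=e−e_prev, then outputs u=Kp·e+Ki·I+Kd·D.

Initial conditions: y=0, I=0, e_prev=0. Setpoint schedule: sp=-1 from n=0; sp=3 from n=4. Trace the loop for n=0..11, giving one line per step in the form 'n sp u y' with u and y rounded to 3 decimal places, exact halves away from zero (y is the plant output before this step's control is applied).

0 -1 -2.750 0.000
1 -1 -0.719 -1.375
2 -1 -3.484 -0.222
3 -1 -0.633 -1.720
4 3 7.100 -0.144
5 3 2.583 3.565
6 3 9.612 0.935
7 3 2.697 4.713
8 3 10.764 0.877
9 3 1.904 5.294
10 3 11.817 0.422
11 3 0.784 5.866

(exact arithmetic carried between steps; '≈' marks a value shown rounded to 6 d.p. or computed from one; I and e_prev carry over from the previous line; the table rounds u and y to 3 d.p., halves away from zero)
n=0: y=0, sp=-1, e=sp−y=-1; I=-1, D=e−e_prev=-1; u=1/2·(-1)+2·(-1)+1/4·(-1)=-2.75; next y=-1/10·0+1/2·(-2.75)=-1.375
n=1: y=-1.375, sp=-1, e=sp−y=0.375; I=-0.625, D=e−e_prev=1.375; u=1/2·0.375+2·(-0.625)+1/4·1.375=-0.71875; next y=-1/10·(-1.375)+1/2·(-0.71875)=-0.221875
n=2: y=-0.221875, sp=-1, e=sp−y=-0.778125; I=-1.403125, D=e−e_prev=-1.153125; u=1/2·(-0.778125)+2·(-1.403125)+1/4·(-1.153125)≈-3.483594; next y=-1/10·(-0.221875)+1/2·(-3.483594)≈-1.719609
n=3: y≈-1.719609, sp=-1, e=sp−y≈0.719609; I≈-0.683516, D=e−e_prev≈1.497734; u=1/2·0.719609+2·(-0.683516)+1/4·1.497734≈-0.632793; next y=-1/10·(-1.719609)+1/2·(-0.632793)≈-0.144436
n=4: y≈-0.144436, sp=3, e=sp−y≈3.144436; I≈2.460920, D=e−e_prev≈2.424826; u=1/2·3.144436+2·2.460920+1/4·2.424826≈7.100264; next y=-1/10·(-0.144436)+1/2·7.100264≈3.564576
n=5: y≈3.564576, sp=3, e=sp−y≈-0.564576; I≈1.896344, D=e−e_prev≈-3.709011; u=1/2·(-0.564576)+2·1.896344+1/4·(-3.709011)≈2.583148; next y=-1/10·3.564576+1/2·2.583148≈0.935116
n=6: y≈0.935116, sp=3, e=sp−y≈2.064884; I≈3.961228, D=e−e_prev≈2.629459; u=1/2·2.064884+2·3.961228+1/4·2.629459≈9.612262; next y=-1/10·0.935116+1/2·9.612262≈4.712620
n=7: y≈4.712620, sp=3, e=sp−y≈-1.712620; I≈2.248608, D=e−e_prev≈-3.777503; u=1/2·(-1.712620)+2·2.248608+1/4·(-3.777503)≈2.696531; next y=-1/10·4.712620+1/2·2.696531≈0.877004
n=8: y≈0.877004, sp=3, e=sp−y≈2.122996; I≈4.371605, D=e−e_prev≈3.835616; u=1/2·2.122996+2·4.371605+1/4·3.835616≈10.763612; next y=-1/10·0.877004+1/2·10.763612≈5.294105
n=9: y≈5.294105, sp=3, e=sp−y≈-2.294105; I≈2.077499, D=e−e_prev≈-4.417102; u=1/2·(-2.294105)+2·2.077499+1/4·(-4.417102)≈1.903670; next y=-1/10·5.294105+1/2·1.903670≈0.422425
n=10: y≈0.422425, sp=3, e=sp−y≈2.577575; I≈4.655075, D=e−e_prev≈4.871681; u=1/2·2.577575+2·4.655075+1/4·4.871681≈11.816857; next y=-1/10·0.422425+1/2·11.816857≈5.866186
n=11: y≈5.866186, sp=3, e=sp−y≈-2.866186; I≈1.788889, D=e−e_prev≈-5.443761; u=1/2·(-2.866186)+2·1.788889+1/4·(-5.443761)≈0.783744; next y=-1/10·5.866186+1/2·0.783744≈-0.194747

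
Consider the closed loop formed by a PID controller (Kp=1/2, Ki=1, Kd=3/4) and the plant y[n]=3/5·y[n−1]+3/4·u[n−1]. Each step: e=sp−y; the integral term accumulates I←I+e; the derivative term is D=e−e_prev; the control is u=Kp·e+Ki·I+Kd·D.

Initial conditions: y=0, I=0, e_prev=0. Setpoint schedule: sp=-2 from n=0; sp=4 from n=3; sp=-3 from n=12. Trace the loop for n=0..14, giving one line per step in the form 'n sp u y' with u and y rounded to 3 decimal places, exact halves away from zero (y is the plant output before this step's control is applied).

(exact arithmetic carried between steps; '≈' marks a value shown rounded to 6 d.p. or computed from one; I and e_prev carry over from the previous line; the table rounds u and y to 3 d.p., halves away from zero)
n=0: y=0, sp=-2, e=sp−y=-2; I=-2, D=e−e_prev=-2; u=1/2·(-2)+1·(-2)+3/4·(-2)=-4.5; next y=3/5·0+3/4·(-4.5)=-3.375
n=1: y=-3.375, sp=-2, e=sp−y=1.375; I=-0.625, D=e−e_prev=3.375; u=1/2·1.375+1·(-0.625)+3/4·3.375=2.59375; next y=3/5·(-3.375)+3/4·2.59375≈-0.079688
n=2: y≈-0.079688, sp=-2, e=sp−y≈-1.920313; I≈-2.545313, D=e−e_prev≈-3.295313; u=1/2·(-1.920313)+1·(-2.545313)+3/4·(-3.295313)≈-5.976953; next y=3/5·(-0.079688)+3/4·(-5.976953)≈-4.530527
n=3: y≈-4.530527, sp=4, e=sp−y≈8.530527; I≈5.985215, D=e−e_prev≈10.450840; u=1/2·8.530527+1·5.985215+3/4·10.450840≈18.088608; next y=3/5·(-4.530527)+3/4·18.088608≈10.848140
n=4: y≈10.848140, sp=4, e=sp−y≈-6.848140; I≈-0.862925, D=e−e_prev≈-15.378667; u=1/2·(-6.848140)+1·(-0.862925)+3/4·(-15.378667)≈-15.820995; next y=3/5·10.848140+3/4·(-15.820995)≈-5.356863
n=5: y≈-5.356863, sp=4, e=sp−y≈9.356863; I≈8.493938, D=e−e_prev≈16.205003; u=1/2·9.356863+1·8.493938+3/4·16.205003≈25.326121; next y=3/5·(-5.356863)+3/4·25.326121≈15.780473
n=6: y≈15.780473, sp=4, e=sp−y≈-11.780473; I≈-3.286535, D=e−e_prev≈-21.137336; u=1/2·(-11.780473)+1·(-3.286535)+3/4·(-21.137336)≈-25.029774; next y=3/5·15.780473+3/4·(-25.029774)≈-9.304046
n=7: y≈-9.304046, sp=4, e=sp−y≈13.304046; I≈10.017511, D=e−e_prev≈25.084519; u=1/2·13.304046+1·10.017511+3/4·25.084519≈35.482924; next y=3/5·(-9.304046)+3/4·35.482924≈21.029765
n=8: y≈21.029765, sp=4, e=sp−y≈-17.029765; I≈-7.012254, D=e−e_prev≈-30.333811; u=1/2·(-17.029765)+1·(-7.012254)+3/4·(-30.333811)≈-38.277495; next y=3/5·21.029765+3/4·(-38.277495)≈-16.090262
n=9: y≈-16.090262, sp=4, e=sp−y≈20.090262; I≈13.078008, D=e−e_prev≈37.120027; u=1/2·20.090262+1·13.078008+3/4·37.120027≈50.963160; next y=3/5·(-16.090262)+3/4·50.963160≈28.568213
n=10: y≈28.568213, sp=4, e=sp−y≈-24.568213; I≈-11.490204, D=e−e_prev≈-44.658475; u=1/2·(-24.568213)+1·(-11.490204)+3/4·(-44.658475)≈-57.268167; next y=3/5·28.568213+3/4·(-57.268167)≈-25.810197
n=11: y≈-25.810197, sp=4, e=sp−y≈29.810197; I≈18.319993, D=e−e_prev≈54.378410; u=1/2·29.810197+1·18.319993+3/4·54.378410≈74.008900; next y=3/5·(-25.810197)+3/4·74.008900≈40.020556
n=12: y≈40.020556, sp=-3, e=sp−y≈-43.020556; I≈-24.700563, D=e−e_prev≈-72.830754; u=1/2·(-43.020556)+1·(-24.700563)+3/4·(-72.830754)≈-100.833906; next y=3/5·40.020556+3/4·(-100.833906)≈-51.613096
n=13: y≈-51.613096, sp=-3, e=sp−y≈48.613096; I≈23.912533, D=e−e_prev≈91.633652; u=1/2·48.613096+1·23.912533+3/4·91.633652≈116.944320; next y=3/5·(-51.613096)+3/4·116.944320≈56.740383
n=14: y≈56.740383, sp=-3, e=sp−y≈-59.740383; I≈-35.827849, D=e−e_prev≈-108.353479; u=1/2·(-59.740383)+1·(-35.827849)+3/4·(-108.353479)≈-146.963150; next y=3/5·56.740383+3/4·(-146.963150)≈-76.178133

0 -2 -4.500 0.000
1 -2 2.594 -3.375
2 -2 -5.977 -0.080
3 4 18.089 -4.531
4 4 -15.821 10.848
5 4 25.326 -5.357
6 4 -25.030 15.780
7 4 35.483 -9.304
8 4 -38.277 21.030
9 4 50.963 -16.090
10 4 -57.268 28.568
11 4 74.009 -25.810
12 -3 -100.834 40.021
13 -3 116.944 -51.613
14 -3 -146.963 56.740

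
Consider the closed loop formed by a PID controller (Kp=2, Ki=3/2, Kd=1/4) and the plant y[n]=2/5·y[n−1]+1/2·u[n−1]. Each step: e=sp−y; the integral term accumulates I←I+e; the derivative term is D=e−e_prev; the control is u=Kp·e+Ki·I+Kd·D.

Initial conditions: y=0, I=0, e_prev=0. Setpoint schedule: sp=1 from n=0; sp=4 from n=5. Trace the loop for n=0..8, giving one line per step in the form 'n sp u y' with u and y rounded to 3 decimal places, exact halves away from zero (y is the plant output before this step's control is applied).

(exact arithmetic carried between steps; '≈' marks a value shown rounded to 6 d.p. or computed from one; I and e_prev carry over from the previous line; the table rounds u and y to 3 d.p., halves away from zero)
n=0: y=0, sp=1, e=sp−y=1; I=1, D=e−e_prev=1; u=2·1+3/2·1+1/4·1=3.75; next y=2/5·0+1/2·3.75=1.875
n=1: y=1.875, sp=1, e=sp−y=-0.875; I=0.125, D=e−e_prev=-1.875; u=2·(-0.875)+3/2·0.125+1/4·(-1.875)=-2.03125; next y=2/5·1.875+1/2·(-2.03125)=-0.265625
n=2: y=-0.265625, sp=1, e=sp−y=1.265625; I=1.390625, D=e−e_prev=2.140625; u=2·1.265625+3/2·1.390625+1/4·2.140625≈5.152344; next y=2/5·(-0.265625)+1/2·5.152344≈2.469922
n=3: y≈2.469922, sp=1, e=sp−y≈-1.469922; I≈-0.079297, D=e−e_prev≈-2.735547; u=2·(-1.469922)+3/2·(-0.079297)+1/4·(-2.735547)≈-3.742676; next y=2/5·2.469922+1/2·(-3.742676)≈-0.883369
n=4: y≈-0.883369, sp=1, e=sp−y≈1.883369; I≈1.804072, D=e−e_prev≈3.353291; u=2·1.883369+3/2·1.804072+1/4·3.353291≈7.311169; next y=2/5·(-0.883369)+1/2·7.311169≈3.302237
n=5: y≈3.302237, sp=4, e=sp−y≈0.697763; I≈2.501835, D=e−e_prev≈-1.185606; u=2·0.697763+3/2·2.501835+1/4·(-1.185606)≈4.851877; next y=2/5·3.302237+1/2·4.851877≈3.746833
n=6: y≈3.746833, sp=4, e=sp−y≈0.253167; I≈2.755002, D=e−e_prev≈-0.444596; u=2·0.253167+3/2·2.755002+1/4·(-0.444596)≈4.527687; next y=2/5·3.746833+1/2·4.527687≈3.762577
n=7: y≈3.762577, sp=4, e=sp−y≈0.237423; I≈2.992425, D=e−e_prev≈-0.015743; u=2·0.237423+3/2·2.992425+1/4·(-0.015743)≈4.959548; next y=2/5·3.762577+1/2·4.959548≈3.984805
n=8: y≈3.984805, sp=4, e=sp−y≈0.015195; I≈3.007620, D=e−e_prev≈-0.222228; u=2·0.015195+3/2·3.007620+1/4·(-0.222228)≈4.486264; next y=2/5·3.984805+1/2·4.486264≈3.837054

0 1 3.750 0.000
1 1 -2.031 1.875
2 1 5.152 -0.266
3 1 -3.743 2.470
4 1 7.311 -0.883
5 4 4.852 3.302
6 4 4.528 3.747
7 4 4.960 3.763
8 4 4.486 3.985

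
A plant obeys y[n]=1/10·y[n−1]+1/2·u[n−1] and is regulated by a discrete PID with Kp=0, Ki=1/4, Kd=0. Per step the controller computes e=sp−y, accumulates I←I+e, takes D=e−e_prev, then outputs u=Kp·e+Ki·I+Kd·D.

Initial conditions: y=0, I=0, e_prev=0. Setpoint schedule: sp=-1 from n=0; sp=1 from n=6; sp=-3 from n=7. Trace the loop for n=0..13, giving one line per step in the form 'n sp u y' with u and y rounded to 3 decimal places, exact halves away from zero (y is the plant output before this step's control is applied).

(exact arithmetic carried between steps; '≈' marks a value shown rounded to 6 d.p. or computed from one; I and e_prev carry over from the previous line; the table rounds u and y to 3 d.p., halves away from zero)
n=0: y=0, sp=-1, e=sp−y=-1; I=-1, D=e−e_prev=-1; u=0·(-1)+1/4·(-1)+0·(-1)=-0.25; next y=1/10·0+1/2·(-0.25)=-0.125
n=1: y=-0.125, sp=-1, e=sp−y=-0.875; I=-1.875, D=e−e_prev=0.125; u=0·(-0.875)+1/4·(-1.875)+0·0.125=-0.46875; next y=1/10·(-0.125)+1/2·(-0.46875)=-0.246875
n=2: y=-0.246875, sp=-1, e=sp−y=-0.753125; I=-2.628125, D=e−e_prev=0.121875; u=0·(-0.753125)+1/4·(-2.628125)+0·0.121875≈-0.657031; next y=1/10·(-0.246875)+1/2·(-0.657031)≈-0.353203
n=3: y≈-0.353203, sp=-1, e=sp−y≈-0.646797; I≈-3.274922, D=e−e_prev≈0.106328; u=0·(-0.646797)+1/4·(-3.274922)+0·0.106328≈-0.818730; next y=1/10·(-0.353203)+1/2·(-0.818730)≈-0.444686
n=4: y≈-0.444686, sp=-1, e=sp−y≈-0.555314; I≈-3.830236, D=e−e_prev≈0.091482; u=0·(-0.555314)+1/4·(-3.830236)+0·0.091482≈-0.957559; next y=1/10·(-0.444686)+1/2·(-0.957559)≈-0.523248
n=5: y≈-0.523248, sp=-1, e=sp−y≈-0.476752; I≈-4.306988, D=e−e_prev≈0.078563; u=0·(-0.476752)+1/4·(-4.306988)+0·0.078563≈-1.076747; next y=1/10·(-0.523248)+1/2·(-1.076747)≈-0.590698
n=6: y≈-0.590698, sp=1, e=sp−y≈1.590698; I≈-2.716290, D=e−e_prev≈2.067450; u=0·1.590698+1/4·(-2.716290)+0·2.067450≈-0.679072; next y=1/10·(-0.590698)+1/2·(-0.679072)≈-0.398606
n=7: y≈-0.398606, sp=-3, e=sp−y≈-2.601394; I≈-5.317684, D=e−e_prev≈-4.192092; u=0·(-2.601394)+1/4·(-5.317684)+0·(-4.192092)≈-1.329421; next y=1/10·(-0.398606)+1/2·(-1.329421)≈-0.704571
n=8: y≈-0.704571, sp=-3, e=sp−y≈-2.295429; I≈-7.613113, D=e−e_prev≈0.305965; u=0·(-2.295429)+1/4·(-7.613113)+0·0.305965≈-1.903278; next y=1/10·(-0.704571)+1/2·(-1.903278)≈-1.022096
n=9: y≈-1.022096, sp=-3, e=sp−y≈-1.977904; I≈-9.591017, D=e−e_prev≈0.317525; u=0·(-1.977904)+1/4·(-9.591017)+0·0.317525≈-2.397754; next y=1/10·(-1.022096)+1/2·(-2.397754)≈-1.301087
n=10: y≈-1.301087, sp=-3, e=sp−y≈-1.698913; I≈-11.289930, D=e−e_prev≈0.278990; u=0·(-1.698913)+1/4·(-11.289930)+0·0.278990≈-2.822482; next y=1/10·(-1.301087)+1/2·(-2.822482)≈-1.541350
n=11: y≈-1.541350, sp=-3, e=sp−y≈-1.458650; I≈-12.748580, D=e−e_prev≈0.240263; u=0·(-1.458650)+1/4·(-12.748580)+0·0.240263≈-3.187145; next y=1/10·(-1.541350)+1/2·(-3.187145)≈-1.747707
n=12: y≈-1.747707, sp=-3, e=sp−y≈-1.252293; I≈-14.000872, D=e−e_prev≈0.206358; u=0·(-1.252293)+1/4·(-14.000872)+0·0.206358≈-3.500218; next y=1/10·(-1.747707)+1/2·(-3.500218)≈-1.924880
n=13: y≈-1.924880, sp=-3, e=sp−y≈-1.075120; I≈-15.075993, D=e−e_prev≈0.177172; u=0·(-1.075120)+1/4·(-15.075993)+0·0.177172≈-3.768998; next y=1/10·(-1.924880)+1/2·(-3.768998)≈-2.076987

0 -1 -0.250 0.000
1 -1 -0.469 -0.125
2 -1 -0.657 -0.247
3 -1 -0.819 -0.353
4 -1 -0.958 -0.445
5 -1 -1.077 -0.523
6 1 -0.679 -0.591
7 -3 -1.329 -0.399
8 -3 -1.903 -0.705
9 -3 -2.398 -1.022
10 -3 -2.822 -1.301
11 -3 -3.187 -1.541
12 -3 -3.500 -1.748
13 -3 -3.769 -1.925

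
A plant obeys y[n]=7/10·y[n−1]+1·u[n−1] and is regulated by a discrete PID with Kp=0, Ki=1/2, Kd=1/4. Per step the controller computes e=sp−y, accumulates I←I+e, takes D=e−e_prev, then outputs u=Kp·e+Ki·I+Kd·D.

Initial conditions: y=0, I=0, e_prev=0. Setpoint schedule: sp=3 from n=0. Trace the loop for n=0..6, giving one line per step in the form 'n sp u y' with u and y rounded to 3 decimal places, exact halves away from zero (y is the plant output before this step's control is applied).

(exact arithmetic carried between steps; '≈' marks a value shown rounded to 6 d.p. or computed from one; I and e_prev carry over from the previous line; the table rounds u and y to 3 d.p., halves away from zero)
n=0: y=0, sp=3, e=sp−y=3; I=3, D=e−e_prev=3; u=0·3+1/2·3+1/4·3=2.25; next y=7/10·0+1·2.25=2.25
n=1: y=2.25, sp=3, e=sp−y=0.75; I=3.75, D=e−e_prev=-2.25; u=0·0.75+1/2·3.75+1/4·(-2.25)=1.3125; next y=7/10·2.25+1·1.3125=2.8875
n=2: y=2.8875, sp=3, e=sp−y=0.1125; I=3.8625, D=e−e_prev=-0.6375; u=0·0.1125+1/2·3.8625+1/4·(-0.6375)=1.771875; next y=7/10·2.8875+1·1.771875=3.793125
n=3: y=3.793125, sp=3, e=sp−y=-0.793125; I=3.069375, D=e−e_prev=-0.905625; u=0·(-0.793125)+1/2·3.069375+1/4·(-0.905625)≈1.308281; next y=7/10·3.793125+1·1.308281≈3.963469
n=4: y≈3.963469, sp=3, e=sp−y≈-0.963469; I≈2.105906, D=e−e_prev≈-0.170344; u=0·(-0.963469)+1/2·2.105906+1/4·(-0.170344)≈1.010367; next y=7/10·3.963469+1·1.010367≈3.784795
n=5: y≈3.784795, sp=3, e=sp−y≈-0.784795; I≈1.321111, D=e−e_prev≈0.178673; u=0·(-0.784795)+1/2·1.321111+1/4·0.178673≈0.705224; next y=7/10·3.784795+1·0.705224≈3.354581
n=6: y≈3.354581, sp=3, e=sp−y≈-0.354581; I≈0.966530, D=e−e_prev≈0.430215; u=0·(-0.354581)+1/2·0.966530+1/4·0.430215≈0.590819; next y=7/10·3.354581+1·0.590819≈2.939025

0 3 2.250 0.000
1 3 1.313 2.250
2 3 1.772 2.888
3 3 1.308 3.793
4 3 1.010 3.963
5 3 0.705 3.785
6 3 0.591 3.355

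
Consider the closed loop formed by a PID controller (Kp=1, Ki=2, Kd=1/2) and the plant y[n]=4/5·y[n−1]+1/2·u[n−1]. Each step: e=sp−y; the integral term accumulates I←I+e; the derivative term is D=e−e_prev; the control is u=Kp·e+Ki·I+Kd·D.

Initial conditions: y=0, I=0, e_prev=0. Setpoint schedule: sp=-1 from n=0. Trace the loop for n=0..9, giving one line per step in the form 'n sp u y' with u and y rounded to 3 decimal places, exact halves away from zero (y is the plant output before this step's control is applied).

0 -1 -3.500 0.000
1 -1 1.125 -1.750
2 -1 -1.444 -0.838
3 -1 0.628 -1.392
4 -1 -0.939 -0.800
5 -1 0.040 -1.109
6 -1 -0.743 -0.867
7 -1 -0.195 -1.065
8 -1 -0.568 -0.949
9 -1 -0.282 -1.044

(exact arithmetic carried between steps; '≈' marks a value shown rounded to 6 d.p. or computed from one; I and e_prev carry over from the previous line; the table rounds u and y to 3 d.p., halves away from zero)
n=0: y=0, sp=-1, e=sp−y=-1; I=-1, D=e−e_prev=-1; u=1·(-1)+2·(-1)+1/2·(-1)=-3.5; next y=4/5·0+1/2·(-3.5)=-1.75
n=1: y=-1.75, sp=-1, e=sp−y=0.75; I=-0.25, D=e−e_prev=1.75; u=1·0.75+2·(-0.25)+1/2·1.75=1.125; next y=4/5·(-1.75)+1/2·1.125=-0.8375
n=2: y=-0.8375, sp=-1, e=sp−y=-0.1625; I=-0.4125, D=e−e_prev=-0.9125; u=1·(-0.1625)+2·(-0.4125)+1/2·(-0.9125)=-1.44375; next y=4/5·(-0.8375)+1/2·(-1.44375)=-1.391875
n=3: y=-1.391875, sp=-1, e=sp−y=0.391875; I=-0.020625, D=e−e_prev=0.554375; u=1·0.391875+2·(-0.020625)+1/2·0.554375≈0.627813; next y=4/5·(-1.391875)+1/2·0.627813≈-0.799594
n=4: y≈-0.799594, sp=-1, e=sp−y≈-0.200406; I≈-0.221031, D=e−e_prev≈-0.592281; u=1·(-0.200406)+2·(-0.221031)+1/2·(-0.592281)≈-0.938609; next y=4/5·(-0.799594)+1/2·(-0.938609)≈-1.108980
n=5: y≈-1.108980, sp=-1, e=sp−y≈0.108980; I≈-0.112052, D=e−e_prev≈0.309386; u=1·0.108980+2·(-0.112052)+1/2·0.309386≈0.039570; next y=4/5·(-1.108980)+1/2·0.039570≈-0.867399
n=6: y≈-0.867399, sp=-1, e=sp−y≈-0.132601; I≈-0.244653, D=e−e_prev≈-0.241581; u=1·(-0.132601)+2·(-0.244653)+1/2·(-0.241581)≈-0.742697; next y=4/5·(-0.867399)+1/2·(-0.742697)≈-1.065267
n=7: y≈-1.065267, sp=-1, e=sp−y≈0.065267; I≈-0.179385, D=e−e_prev≈0.197868; u=1·0.065267+2·(-0.179385)+1/2·0.197868≈-0.194569; next y=4/5·(-1.065267)+1/2·(-0.194569)≈-0.949498
n=8: y≈-0.949498, sp=-1, e=sp−y≈-0.050502; I≈-0.229887, D=e−e_prev≈-0.115769; u=1·(-0.050502)+2·(-0.229887)+1/2·(-0.115769)≈-0.568160; next y=4/5·(-0.949498)+1/2·(-0.568160)≈-1.043679
n=9: y≈-1.043679, sp=-1, e=sp−y≈0.043679; I≈-0.186208, D=e−e_prev≈0.094180; u=1·0.043679+2·(-0.186208)+1/2·0.094180≈-0.281648; next y=4/5·(-1.043679)+1/2·(-0.281648)≈-0.975767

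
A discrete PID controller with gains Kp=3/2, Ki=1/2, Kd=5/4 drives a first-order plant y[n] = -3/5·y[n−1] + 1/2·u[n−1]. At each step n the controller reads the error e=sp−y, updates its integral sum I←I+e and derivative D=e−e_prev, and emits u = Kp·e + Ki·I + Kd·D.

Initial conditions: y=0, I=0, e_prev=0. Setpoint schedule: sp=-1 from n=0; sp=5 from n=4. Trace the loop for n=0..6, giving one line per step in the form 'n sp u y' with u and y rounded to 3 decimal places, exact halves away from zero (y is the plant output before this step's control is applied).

(exact arithmetic carried between steps; '≈' marks a value shown rounded to 6 d.p. or computed from one; I and e_prev carry over from the previous line; the table rounds u and y to 3 d.p., halves away from zero)
n=0: y=0, sp=-1, e=sp−y=-1; I=-1, D=e−e_prev=-1; u=3/2·(-1)+1/2·(-1)+5/4·(-1)=-3.25; next y=-3/5·0+1/2·(-3.25)=-1.625
n=1: y=-1.625, sp=-1, e=sp−y=0.625; I=-0.375, D=e−e_prev=1.625; u=3/2·0.625+1/2·(-0.375)+5/4·1.625=2.78125; next y=-3/5·(-1.625)+1/2·2.78125=2.365625
n=2: y=2.365625, sp=-1, e=sp−y=-3.365625; I=-3.740625, D=e−e_prev=-3.990625; u=3/2·(-3.365625)+1/2·(-3.740625)+5/4·(-3.990625)≈-11.907031; next y=-3/5·2.365625+1/2·(-11.907031)≈-7.372891
n=3: y≈-7.372891, sp=-1, e=sp−y≈6.372891; I≈2.632266, D=e−e_prev≈9.738516; u=3/2·6.372891+1/2·2.632266+5/4·9.738516≈23.048613; next y=-3/5·(-7.372891)+1/2·23.048613≈15.948041
n=4: y≈15.948041, sp=5, e=sp−y≈-10.948041; I≈-8.315775, D=e−e_prev≈-17.320932; u=3/2·(-10.948041)+1/2·(-8.315775)+5/4·(-17.320932)≈-42.231114; next y=-3/5·15.948041+1/2·(-42.231114)≈-30.684381
n=5: y≈-30.684381, sp=5, e=sp−y≈35.684381; I≈27.368606, D=e−e_prev≈46.632423; u=3/2·35.684381+1/2·27.368606+5/4·46.632423≈125.501403; next y=-3/5·(-30.684381)+1/2·125.501403≈81.161331
n=6: y≈81.161331, sp=5, e=sp−y≈-76.161331; I≈-48.792725, D=e−e_prev≈-111.845712; u=3/2·(-76.161331)+1/2·(-48.792725)+5/4·(-111.845712)≈-278.445498; next y=-3/5·81.161331+1/2·(-278.445498)≈-187.919548

0 -1 -3.250 0.000
1 -1 2.781 -1.625
2 -1 -11.907 2.366
3 -1 23.049 -7.373
4 5 -42.231 15.948
5 5 125.501 -30.684
6 5 -278.445 81.161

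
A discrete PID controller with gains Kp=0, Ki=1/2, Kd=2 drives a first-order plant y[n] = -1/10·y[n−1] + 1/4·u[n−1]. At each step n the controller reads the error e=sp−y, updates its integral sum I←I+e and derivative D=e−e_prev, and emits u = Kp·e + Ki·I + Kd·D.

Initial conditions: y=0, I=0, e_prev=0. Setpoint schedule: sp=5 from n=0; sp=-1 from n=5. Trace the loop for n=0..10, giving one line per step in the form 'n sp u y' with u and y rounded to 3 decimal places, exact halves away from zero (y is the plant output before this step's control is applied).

(exact arithmetic carried between steps; '≈' marks a value shown rounded to 6 d.p. or computed from one; I and e_prev carry over from the previous line; the table rounds u and y to 3 d.p., halves away from zero)
n=0: y=0, sp=5, e=sp−y=5; I=5, D=e−e_prev=5; u=0·5+1/2·5+2·5=12.5; next y=-1/10·0+1/4·12.5=3.125
n=1: y=3.125, sp=5, e=sp−y=1.875; I=6.875, D=e−e_prev=-3.125; u=0·1.875+1/2·6.875+2·(-3.125)=-2.8125; next y=-1/10·3.125+1/4·(-2.8125)=-1.015625
n=2: y=-1.015625, sp=5, e=sp−y=6.015625; I=12.890625, D=e−e_prev=4.140625; u=0·6.015625+1/2·12.890625+2·4.140625≈14.726563; next y=-1/10·(-1.015625)+1/4·14.726563≈3.783203
n=3: y≈3.783203, sp=5, e=sp−y≈1.216797; I≈14.107422, D=e−e_prev≈-4.798828; u=0·1.216797+1/2·14.107422+2·(-4.798828)≈-2.543945; next y=-1/10·3.783203+1/4·(-2.543945)≈-1.014307
n=4: y≈-1.014307, sp=5, e=sp−y≈6.014307; I≈20.121729, D=e−e_prev≈4.797510; u=0·6.014307+1/2·20.121729+2·4.797510≈19.655884; next y=-1/10·(-1.014307)+1/4·19.655884≈5.015402
n=5: y≈5.015402, sp=-1, e=sp−y≈-6.015402; I≈14.106327, D=e−e_prev≈-12.029708; u=0·(-6.015402)+1/2·14.106327+2·(-12.029708)≈-17.006253; next y=-1/10·5.015402+1/4·(-17.006253)≈-4.753103
n=6: y≈-4.753103, sp=-1, e=sp−y≈3.753103; I≈17.859430, D=e−e_prev≈9.768505; u=0·3.753103+1/2·17.859430+2·9.768505≈28.466725; next y=-1/10·(-4.753103)+1/4·28.466725≈7.591992
n=7: y≈7.591992, sp=-1, e=sp−y≈-8.591992; I≈9.267439, D=e−e_prev≈-12.345095; u=0·(-8.591992)+1/2·9.267439+2·(-12.345095)≈-20.056471; next y=-1/10·7.591992+1/4·(-20.056471)≈-5.773317
n=8: y≈-5.773317, sp=-1, e=sp−y≈4.773317; I≈14.040756, D=e−e_prev≈13.365309; u=0·4.773317+1/2·14.040756+2·13.365309≈33.750995; next y=-1/10·(-5.773317)+1/4·33.750995≈9.015080
n=9: y≈9.015080, sp=-1, e=sp−y≈-10.015080; I≈4.025675, D=e−e_prev≈-14.788397; u=0·(-10.015080)+1/2·4.025675+2·(-14.788397)≈-27.563957; next y=-1/10·9.015080+1/4·(-27.563957)≈-7.792497
n=10: y≈-7.792497, sp=-1, e=sp−y≈6.792497; I≈10.818172, D=e−e_prev≈16.807578; u=0·6.792497+1/2·10.818172+2·16.807578≈39.024242; next y=-1/10·(-7.792497)+1/4·39.024242≈10.535310

0 5 12.500 0.000
1 5 -2.813 3.125
2 5 14.727 -1.016
3 5 -2.544 3.783
4 5 19.656 -1.014
5 -1 -17.006 5.015
6 -1 28.467 -4.753
7 -1 -20.056 7.592
8 -1 33.751 -5.773
9 -1 -27.564 9.015
10 -1 39.024 -7.792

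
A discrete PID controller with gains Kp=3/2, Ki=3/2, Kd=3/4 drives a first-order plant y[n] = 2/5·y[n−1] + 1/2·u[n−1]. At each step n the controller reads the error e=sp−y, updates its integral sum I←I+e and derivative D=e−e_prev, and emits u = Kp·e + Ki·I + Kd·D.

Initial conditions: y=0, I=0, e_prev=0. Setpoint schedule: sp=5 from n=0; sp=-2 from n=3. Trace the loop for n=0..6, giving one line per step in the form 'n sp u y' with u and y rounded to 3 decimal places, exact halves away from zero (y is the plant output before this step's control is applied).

(exact arithmetic carried between steps; '≈' marks a value shown rounded to 6 d.p. or computed from one; I and e_prev carry over from the previous line; the table rounds u and y to 3 d.p., halves away from zero)
n=0: y=0, sp=5, e=sp−y=5; I=5, D=e−e_prev=5; u=3/2·5+3/2·5+3/4·5=18.75; next y=2/5·0+1/2·18.75=9.375
n=1: y=9.375, sp=5, e=sp−y=-4.375; I=0.625, D=e−e_prev=-9.375; u=3/2·(-4.375)+3/2·0.625+3/4·(-9.375)=-12.65625; next y=2/5·9.375+1/2·(-12.65625)=-2.578125
n=2: y=-2.578125, sp=5, e=sp−y=7.578125; I=8.203125, D=e−e_prev=11.953125; u=3/2·7.578125+3/2·8.203125+3/4·11.953125≈32.636719; next y=2/5·(-2.578125)+1/2·32.636719≈15.287109
n=3: y≈15.287109, sp=-2, e=sp−y≈-17.287109; I≈-9.083984, D=e−e_prev≈-24.865234; u=3/2·(-17.287109)+3/2·(-9.083984)+3/4·(-24.865234)≈-58.205566; next y=2/5·15.287109+1/2·(-58.205566)≈-22.987939
n=4: y≈-22.987939, sp=-2, e=sp−y≈20.987939; I≈11.903955, D=e−e_prev≈38.275049; u=3/2·20.987939+3/2·11.903955+3/4·38.275049≈78.044128; next y=2/5·(-22.987939)+1/2·78.044128≈29.826888
n=5: y≈29.826888, sp=-2, e=sp−y≈-31.826888; I≈-19.922933, D=e−e_prev≈-52.814828; u=3/2·(-31.826888)+3/2·(-19.922933)+3/4·(-52.814828)≈-117.235854; next y=2/5·29.826888+1/2·(-117.235854)≈-46.687171
n=6: y≈-46.687171, sp=-2, e=sp−y≈44.687171; I≈24.764238, D=e−e_prev≈76.514060; u=3/2·44.687171+3/2·24.764238+3/4·76.514060≈161.562659; next y=2/5·(-46.687171)+1/2·161.562659≈62.106461

0 5 18.750 0.000
1 5 -12.656 9.375
2 5 32.637 -2.578
3 -2 -58.206 15.287
4 -2 78.044 -22.988
5 -2 -117.236 29.827
6 -2 161.563 -46.687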